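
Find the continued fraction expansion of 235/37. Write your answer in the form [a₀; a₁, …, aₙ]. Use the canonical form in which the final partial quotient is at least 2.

235 = 6·37 + 13, so a_0 = 6
37 = 2·13 + 11, so a_1 = 2
13 = 1·11 + 2, so a_2 = 1
11 = 5·2 + 1, so a_3 = 5
2 = 2·1 + 0, so a_4 = 2

[6; 2, 1, 5, 2]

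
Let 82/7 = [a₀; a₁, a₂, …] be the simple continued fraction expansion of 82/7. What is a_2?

82 = 11·7 + 5, so a_0 = 11
7 = 1·5 + 2, so a_1 = 1
5 = 2·2 + 1, so a_2 = 2

2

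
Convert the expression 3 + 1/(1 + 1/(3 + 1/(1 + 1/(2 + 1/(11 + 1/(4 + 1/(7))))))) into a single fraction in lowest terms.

Start with 7.
4 + 1/(7/1) = 4 + 1/7 = 29/7
11 + 1/(29/7) = 11 + 7/29 = 326/29
2 + 1/(326/29) = 2 + 29/326 = 681/326
1 + 1/(681/326) = 1 + 326/681 = 1007/681
3 + 1/(1007/681) = 3 + 681/1007 = 3702/1007
1 + 1/(3702/1007) = 1 + 1007/3702 = 4709/3702
3 + 1/(4709/3702) = 3 + 3702/4709 = 17829/4709

17829/4709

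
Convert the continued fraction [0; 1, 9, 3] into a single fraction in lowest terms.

Compute successive convergents:
a_0 = 0: 0/1
a_1 = 1: 1/1
a_2 = 9: 9/10
a_3 = 3: 28/31

28/31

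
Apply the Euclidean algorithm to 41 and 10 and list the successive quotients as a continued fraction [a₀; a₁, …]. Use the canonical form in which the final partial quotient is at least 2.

41 ÷ 10 → quotient 4, remainder 1
10 ÷ 1 → quotient 10, remainder 0

[4; 10]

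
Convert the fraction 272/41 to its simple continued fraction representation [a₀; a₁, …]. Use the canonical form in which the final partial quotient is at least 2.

Apply division with remainder until the remainder is 0:
272 ÷ 41 → quotient 6, remainder 26
41 ÷ 26 → quotient 1, remainder 15
26 ÷ 15 → quotient 1, remainder 11
15 ÷ 11 → quotient 1, remainder 4
11 ÷ 4 → quotient 2, remainder 3
4 ÷ 3 → quotient 1, remainder 1
3 ÷ 1 → quotient 3, remainder 0

[6; 1, 1, 1, 2, 1, 3]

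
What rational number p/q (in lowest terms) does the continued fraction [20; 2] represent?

Starting at the tail and folding back:
Start with 2.
20 + 1/(2/1) = 20 + 1/2 = 41/2

41/2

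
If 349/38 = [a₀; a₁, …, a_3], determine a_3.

3

Apply division with remainder until the remainder is 0:
349 ÷ 38 → quotient 9, remainder 7
38 ÷ 7 → quotient 5, remainder 3
7 ÷ 3 → quotient 2, remainder 1
3 ÷ 1 → quotient 3, remainder 0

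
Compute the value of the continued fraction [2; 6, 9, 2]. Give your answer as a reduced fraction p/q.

Start with 2.
9 + 1/(2/1) = 9 + 1/2 = 19/2
6 + 1/(19/2) = 6 + 2/19 = 116/19
2 + 1/(116/19) = 2 + 19/116 = 251/116

251/116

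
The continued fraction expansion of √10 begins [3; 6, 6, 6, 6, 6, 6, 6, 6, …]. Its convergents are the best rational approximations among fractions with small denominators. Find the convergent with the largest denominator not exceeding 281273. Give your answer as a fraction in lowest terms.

168717/53353

List convergents until the denominator exceeds the bound:
a_0 = 3: 3/1  (≤ bound)
a_1 = 6: 19/6  (≤ bound)
a_2 = 6: 117/37  (≤ bound)
a_3 = 6: 721/228  (≤ bound)
a_4 = 6: 4443/1405  (≤ bound)
a_5 = 6: 27379/8658  (≤ bound)
a_6 = 6: 168717/53353  (≤ bound)
a_7 = 6: 1039681/328776  (> 281273, stop)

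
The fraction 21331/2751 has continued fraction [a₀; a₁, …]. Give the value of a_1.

1

21331 = 7·2751 + 2074, so a_0 = 7
2751 = 1·2074 + 677, so a_1 = 1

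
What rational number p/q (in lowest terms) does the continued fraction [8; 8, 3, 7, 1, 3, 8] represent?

a_0 = 8: 8/1
a_1 = 8: 65/8
a_2 = 3: 203/25
a_3 = 7: 1486/183
a_4 = 1: 1689/208
a_5 = 3: 6553/807
a_6 = 8: 54113/6664

54113/6664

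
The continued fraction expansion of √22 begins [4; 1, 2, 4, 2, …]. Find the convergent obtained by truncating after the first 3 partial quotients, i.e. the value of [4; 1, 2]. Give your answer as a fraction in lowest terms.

Use the convergent recurrence hₖ = aₖ·hₖ₋₁ + hₖ₋₂ (and likewise for the denominators kₖ):
a_0 = 4: 4/1
a_1 = 1: 5/1
a_2 = 2: 14/3

14/3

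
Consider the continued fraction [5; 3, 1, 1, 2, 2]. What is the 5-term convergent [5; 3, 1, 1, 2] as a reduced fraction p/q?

Start with 2.
1 + 1/(2/1) = 1 + 1/2 = 3/2
1 + 1/(3/2) = 1 + 2/3 = 5/3
3 + 1/(5/3) = 3 + 3/5 = 18/5
5 + 1/(18/5) = 5 + 5/18 = 95/18

95/18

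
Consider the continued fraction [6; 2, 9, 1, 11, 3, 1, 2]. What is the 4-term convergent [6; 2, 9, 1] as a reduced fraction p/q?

136/21

Start with 1.
9 + 1/(1/1) = 9 + 1/1 = 10/1
2 + 1/(10/1) = 2 + 1/10 = 21/10
6 + 1/(21/10) = 6 + 10/21 = 136/21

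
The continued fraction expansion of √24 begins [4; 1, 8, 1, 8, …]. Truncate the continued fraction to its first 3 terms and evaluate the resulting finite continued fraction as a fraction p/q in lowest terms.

Build up convergents one term at a time:
a_0 = 4: 4/1
a_1 = 1: 5/1
a_2 = 8: 44/9

44/9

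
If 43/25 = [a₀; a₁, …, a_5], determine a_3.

⌊43/25⌋ = 1, remainder 18
⌊25/18⌋ = 1, remainder 7
⌊18/7⌋ = 2, remainder 4
⌊7/4⌋ = 1, remainder 3

1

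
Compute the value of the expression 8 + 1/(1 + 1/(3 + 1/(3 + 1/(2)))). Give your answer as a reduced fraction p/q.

Starting at the tail and folding back:
Start with 2.
3 + 1/(2/1) = 3 + 1/2 = 7/2
3 + 1/(7/2) = 3 + 2/7 = 23/7
1 + 1/(23/7) = 1 + 7/23 = 30/23
8 + 1/(30/23) = 8 + 23/30 = 263/30

263/30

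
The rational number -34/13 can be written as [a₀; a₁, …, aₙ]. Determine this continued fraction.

⌊-34/13⌋ = -3, remainder 5
⌊13/5⌋ = 2, remainder 3
⌊5/3⌋ = 1, remainder 2
⌊3/2⌋ = 1, remainder 1
⌊2/1⌋ = 2, remainder 0

[-3; 2, 1, 1, 2]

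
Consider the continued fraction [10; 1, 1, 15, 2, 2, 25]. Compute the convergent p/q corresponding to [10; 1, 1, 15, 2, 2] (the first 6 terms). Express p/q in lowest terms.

1672/159

Work from the innermost term outward:
Start with 2.
2 + 1/(2/1) = 2 + 1/2 = 5/2
15 + 1/(5/2) = 15 + 2/5 = 77/5
1 + 1/(77/5) = 1 + 5/77 = 82/77
1 + 1/(82/77) = 1 + 77/82 = 159/82
10 + 1/(159/82) = 10 + 82/159 = 1672/159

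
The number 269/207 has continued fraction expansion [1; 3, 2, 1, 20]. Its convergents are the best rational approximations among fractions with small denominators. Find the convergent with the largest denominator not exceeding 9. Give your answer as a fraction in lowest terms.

9/7

List convergents until the denominator exceeds the bound:
a_0 = 1: 1/1  (≤ bound)
a_1 = 3: 4/3  (≤ bound)
a_2 = 2: 9/7  (≤ bound)
a_3 = 1: 13/10  (> 9, stop)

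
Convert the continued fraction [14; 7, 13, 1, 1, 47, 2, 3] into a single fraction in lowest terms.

a_0 = 14: 14/1
a_1 = 7: 99/7
a_2 = 13: 1301/92
a_3 = 1: 1400/99
a_4 = 1: 2701/191
a_5 = 47: 128347/9076
a_6 = 2: 259395/18343
a_7 = 3: 906532/64105

906532/64105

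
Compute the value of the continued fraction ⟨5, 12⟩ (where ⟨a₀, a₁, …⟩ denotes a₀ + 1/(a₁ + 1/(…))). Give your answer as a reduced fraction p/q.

Start with 12.
5 + 1/(12/1) = 5 + 1/12 = 61/12

61/12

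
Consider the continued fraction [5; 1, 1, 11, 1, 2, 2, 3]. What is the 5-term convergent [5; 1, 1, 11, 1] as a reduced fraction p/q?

138/25

Use the convergent recurrence hₖ = aₖ·hₖ₋₁ + hₖ₋₂ (and likewise for the denominators kₖ):
a_0 = 5: 5/1
a_1 = 1: 6/1
a_2 = 1: 11/2
a_3 = 11: 127/23
a_4 = 1: 138/25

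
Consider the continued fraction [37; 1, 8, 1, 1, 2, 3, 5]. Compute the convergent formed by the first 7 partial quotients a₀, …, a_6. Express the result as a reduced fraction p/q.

6177/163

Start with 3.
2 + 1/(3/1) = 2 + 1/3 = 7/3
1 + 1/(7/3) = 1 + 3/7 = 10/7
1 + 1/(10/7) = 1 + 7/10 = 17/10
8 + 1/(17/10) = 8 + 10/17 = 146/17
1 + 1/(146/17) = 1 + 17/146 = 163/146
37 + 1/(163/146) = 37 + 146/163 = 6177/163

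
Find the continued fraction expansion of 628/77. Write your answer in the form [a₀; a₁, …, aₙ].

[8; 6, 2, 2, 2]

628 ÷ 77 → quotient 8, remainder 12
77 ÷ 12 → quotient 6, remainder 5
12 ÷ 5 → quotient 2, remainder 2
5 ÷ 2 → quotient 2, remainder 1
2 ÷ 1 → quotient 2, remainder 0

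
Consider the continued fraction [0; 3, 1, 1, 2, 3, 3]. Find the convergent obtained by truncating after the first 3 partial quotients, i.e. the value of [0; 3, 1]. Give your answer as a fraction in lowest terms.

Start with 1.
3 + 1/(1/1) = 3 + 1/1 = 4/1
0 + 1/(4/1) = 0 + 1/4 = 1/4

1/4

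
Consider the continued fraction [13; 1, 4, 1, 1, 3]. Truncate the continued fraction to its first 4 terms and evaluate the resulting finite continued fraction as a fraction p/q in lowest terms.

83/6

Compute successive convergents:
a_0 = 13: 13/1
a_1 = 1: 14/1
a_2 = 4: 69/5
a_3 = 1: 83/6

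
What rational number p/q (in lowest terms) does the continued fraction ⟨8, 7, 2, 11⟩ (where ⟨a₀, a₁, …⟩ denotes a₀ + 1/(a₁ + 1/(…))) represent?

Starting at the tail and folding back:
Start with 11.
2 + 1/(11/1) = 2 + 1/11 = 23/11
7 + 1/(23/11) = 7 + 11/23 = 172/23
8 + 1/(172/23) = 8 + 23/172 = 1399/172

1399/172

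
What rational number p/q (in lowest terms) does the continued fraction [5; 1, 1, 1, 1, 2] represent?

73/13

Collapse the nested fraction from the inside out:
Start with 2.
1 + 1/(2/1) = 1 + 1/2 = 3/2
1 + 1/(3/2) = 1 + 2/3 = 5/3
1 + 1/(5/3) = 1 + 3/5 = 8/5
1 + 1/(8/5) = 1 + 5/8 = 13/8
5 + 1/(13/8) = 5 + 8/13 = 73/13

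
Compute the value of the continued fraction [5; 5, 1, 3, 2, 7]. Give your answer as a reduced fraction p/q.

a_0 = 5: 5/1
a_1 = 5: 26/5
a_2 = 1: 31/6
a_3 = 3: 119/23
a_4 = 2: 269/52
a_5 = 7: 2002/387

2002/387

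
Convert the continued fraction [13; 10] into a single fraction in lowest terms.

131/10

Start with 10.
13 + 1/(10/1) = 13 + 1/10 = 131/10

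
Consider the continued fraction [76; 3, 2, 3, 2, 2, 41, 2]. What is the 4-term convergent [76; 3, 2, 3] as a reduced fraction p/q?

1831/24

a_0 = 76: 76/1
a_1 = 3: 229/3
a_2 = 2: 534/7
a_3 = 3: 1831/24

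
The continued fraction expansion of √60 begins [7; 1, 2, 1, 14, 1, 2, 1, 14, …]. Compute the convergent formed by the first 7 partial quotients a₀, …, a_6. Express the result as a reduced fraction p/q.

1433/185

Work from the innermost term outward:
Start with 2.
1 + 1/(2/1) = 1 + 1/2 = 3/2
14 + 1/(3/2) = 14 + 2/3 = 44/3
1 + 1/(44/3) = 1 + 3/44 = 47/44
2 + 1/(47/44) = 2 + 44/47 = 138/47
1 + 1/(138/47) = 1 + 47/138 = 185/138
7 + 1/(185/138) = 7 + 138/185 = 1433/185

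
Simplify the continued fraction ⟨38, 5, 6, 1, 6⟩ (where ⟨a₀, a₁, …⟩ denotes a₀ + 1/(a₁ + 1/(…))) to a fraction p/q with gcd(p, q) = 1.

a_0 = 38: 38/1
a_1 = 5: 191/5
a_2 = 6: 1184/31
a_3 = 1: 1375/36
a_4 = 6: 9434/247

9434/247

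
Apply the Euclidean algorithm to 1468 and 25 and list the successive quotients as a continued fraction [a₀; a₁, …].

⌊1468/25⌋ = 58, remainder 18
⌊25/18⌋ = 1, remainder 7
⌊18/7⌋ = 2, remainder 4
⌊7/4⌋ = 1, remainder 3
⌊4/3⌋ = 1, remainder 1
⌊3/1⌋ = 3, remainder 0

[58; 1, 2, 1, 1, 3]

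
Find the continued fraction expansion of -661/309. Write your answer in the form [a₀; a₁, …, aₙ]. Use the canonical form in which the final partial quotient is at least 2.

-661 = -3·309 + 266, so a_0 = -3
309 = 1·266 + 43, so a_1 = 1
266 = 6·43 + 8, so a_2 = 6
43 = 5·8 + 3, so a_3 = 5
8 = 2·3 + 2, so a_4 = 2
3 = 1·2 + 1, so a_5 = 1
2 = 2·1 + 0, so a_6 = 2

[-3; 1, 6, 5, 2, 1, 2]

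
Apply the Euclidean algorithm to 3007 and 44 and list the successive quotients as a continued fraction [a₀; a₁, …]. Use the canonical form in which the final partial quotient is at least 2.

[68; 2, 1, 14]

3007 ÷ 44 → quotient 68, remainder 15
44 ÷ 15 → quotient 2, remainder 14
15 ÷ 14 → quotient 1, remainder 1
14 ÷ 1 → quotient 14, remainder 0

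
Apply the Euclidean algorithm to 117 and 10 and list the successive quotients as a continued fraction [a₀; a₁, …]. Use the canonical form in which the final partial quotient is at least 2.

Apply division with remainder until the remainder is 0:
117 = 11·10 + 7, so a_0 = 11
10 = 1·7 + 3, so a_1 = 1
7 = 2·3 + 1, so a_2 = 2
3 = 3·1 + 0, so a_3 = 3

[11; 1, 2, 3]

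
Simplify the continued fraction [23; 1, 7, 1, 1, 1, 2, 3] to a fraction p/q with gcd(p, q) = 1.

5565/233

Use the convergent recurrence hₖ = aₖ·hₖ₋₁ + hₖ₋₂ (and likewise for the denominators kₖ):
a_0 = 23: 23/1
a_1 = 1: 24/1
a_2 = 7: 191/8
a_3 = 1: 215/9
a_4 = 1: 406/17
a_5 = 1: 621/26
a_6 = 2: 1648/69
a_7 = 3: 5565/233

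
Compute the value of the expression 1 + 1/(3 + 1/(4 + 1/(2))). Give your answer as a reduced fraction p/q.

Use the convergent recurrence hₖ = aₖ·hₖ₋₁ + hₖ₋₂ (and likewise for the denominators kₖ):
a_0 = 1: 1/1
a_1 = 3: 4/3
a_2 = 4: 17/13
a_3 = 2: 38/29

38/29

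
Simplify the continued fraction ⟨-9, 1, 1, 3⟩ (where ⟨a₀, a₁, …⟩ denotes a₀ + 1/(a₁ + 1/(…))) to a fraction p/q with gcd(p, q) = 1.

a_0 = -9: -9/1
a_1 = 1: -8/1
a_2 = 1: -17/2
a_3 = 3: -59/7

-59/7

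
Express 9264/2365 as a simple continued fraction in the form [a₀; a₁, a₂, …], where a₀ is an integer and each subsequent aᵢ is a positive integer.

Repeatedly divide and take the remainder:
⌊9264/2365⌋ = 3, remainder 2169
⌊2365/2169⌋ = 1, remainder 196
⌊2169/196⌋ = 11, remainder 13
⌊196/13⌋ = 15, remainder 1
⌊13/1⌋ = 13, remainder 0

[3; 1, 11, 15, 13]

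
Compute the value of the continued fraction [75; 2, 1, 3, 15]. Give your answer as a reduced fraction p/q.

12661/168

Build up convergents one term at a time:
a_0 = 75: 75/1
a_1 = 2: 151/2
a_2 = 1: 226/3
a_3 = 3: 829/11
a_4 = 15: 12661/168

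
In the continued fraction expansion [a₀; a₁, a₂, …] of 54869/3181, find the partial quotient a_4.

Run the Euclidean algorithm, recording each quotient:
⌊54869/3181⌋ = 17, remainder 792
⌊3181/792⌋ = 4, remainder 13
⌊792/13⌋ = 60, remainder 12
⌊13/12⌋ = 1, remainder 1
⌊12/1⌋ = 12, remainder 0

12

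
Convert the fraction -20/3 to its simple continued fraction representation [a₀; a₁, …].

Run the Euclidean algorithm, recording each quotient:
-20 ÷ 3 → quotient -7, remainder 1
3 ÷ 1 → quotient 3, remainder 0

[-7; 3]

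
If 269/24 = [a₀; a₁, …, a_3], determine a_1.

Run the Euclidean algorithm, recording each quotient:
269 ÷ 24 → quotient 11, remainder 5
24 ÷ 5 → quotient 4, remainder 4

4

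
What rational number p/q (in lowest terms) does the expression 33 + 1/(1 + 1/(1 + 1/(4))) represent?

Work from the innermost term outward:
Start with 4.
1 + 1/(4/1) = 1 + 1/4 = 5/4
1 + 1/(5/4) = 1 + 4/5 = 9/5
33 + 1/(9/5) = 33 + 5/9 = 302/9

302/9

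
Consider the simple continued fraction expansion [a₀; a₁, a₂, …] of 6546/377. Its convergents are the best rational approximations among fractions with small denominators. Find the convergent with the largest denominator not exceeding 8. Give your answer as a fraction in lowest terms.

a_0 = 17: 17/1  (≤ bound)
a_1 = 2: 35/2  (≤ bound)
a_2 = 1: 52/3  (≤ bound)
a_3 = 3: 191/11  (> 8, stop)

52/3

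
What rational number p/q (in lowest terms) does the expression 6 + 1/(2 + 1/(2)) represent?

32/5

Work from the innermost term outward:
Start with 2.
2 + 1/(2/1) = 2 + 1/2 = 5/2
6 + 1/(5/2) = 6 + 2/5 = 32/5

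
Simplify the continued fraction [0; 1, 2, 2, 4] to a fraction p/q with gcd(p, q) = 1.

22/31

a_0 = 0: 0/1
a_1 = 1: 1/1
a_2 = 2: 2/3
a_3 = 2: 5/7
a_4 = 4: 22/31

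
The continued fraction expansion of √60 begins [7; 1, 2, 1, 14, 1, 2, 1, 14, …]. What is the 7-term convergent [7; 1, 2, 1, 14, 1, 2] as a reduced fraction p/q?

a_0 = 7: 7/1
a_1 = 1: 8/1
a_2 = 2: 23/3
a_3 = 1: 31/4
a_4 = 14: 457/59
a_5 = 1: 488/63
a_6 = 2: 1433/185

1433/185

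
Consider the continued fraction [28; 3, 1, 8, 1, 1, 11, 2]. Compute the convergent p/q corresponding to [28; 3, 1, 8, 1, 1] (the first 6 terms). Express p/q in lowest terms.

Collapse the nested fraction from the inside out:
Start with 1.
1 + 1/(1/1) = 1 + 1/1 = 2/1
8 + 1/(2/1) = 8 + 1/2 = 17/2
1 + 1/(17/2) = 1 + 2/17 = 19/17
3 + 1/(19/17) = 3 + 17/19 = 74/19
28 + 1/(74/19) = 28 + 19/74 = 2091/74

2091/74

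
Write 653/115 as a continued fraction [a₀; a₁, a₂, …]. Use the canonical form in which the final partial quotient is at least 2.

[5; 1, 2, 9, 4]

⌊653/115⌋ = 5, remainder 78
⌊115/78⌋ = 1, remainder 37
⌊78/37⌋ = 2, remainder 4
⌊37/4⌋ = 9, remainder 1
⌊4/1⌋ = 4, remainder 0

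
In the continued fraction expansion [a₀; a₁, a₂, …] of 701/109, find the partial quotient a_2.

3

701 = 6·109 + 47, so a_0 = 6
109 = 2·47 + 15, so a_1 = 2
47 = 3·15 + 2, so a_2 = 3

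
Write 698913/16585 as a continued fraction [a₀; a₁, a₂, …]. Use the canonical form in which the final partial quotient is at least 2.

[42; 7, 12, 1, 2, 1, 3, 12]

⌊698913/16585⌋ = 42, remainder 2343
⌊16585/2343⌋ = 7, remainder 184
⌊2343/184⌋ = 12, remainder 135
⌊184/135⌋ = 1, remainder 49
⌊135/49⌋ = 2, remainder 37
⌊49/37⌋ = 1, remainder 12
⌊37/12⌋ = 3, remainder 1
⌊12/1⌋ = 12, remainder 0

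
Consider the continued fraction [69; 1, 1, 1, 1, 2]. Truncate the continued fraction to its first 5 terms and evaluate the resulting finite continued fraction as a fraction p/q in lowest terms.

348/5

Start with 1.
1 + 1/(1/1) = 1 + 1/1 = 2/1
1 + 1/(2/1) = 1 + 1/2 = 3/2
1 + 1/(3/2) = 1 + 2/3 = 5/3
69 + 1/(5/3) = 69 + 3/5 = 348/5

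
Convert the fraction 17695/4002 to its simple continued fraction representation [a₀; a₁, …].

17695 = 4·4002 + 1687, so a_0 = 4
4002 = 2·1687 + 628, so a_1 = 2
1687 = 2·628 + 431, so a_2 = 2
628 = 1·431 + 197, so a_3 = 1
431 = 2·197 + 37, so a_4 = 2
197 = 5·37 + 12, so a_5 = 5
37 = 3·12 + 1, so a_6 = 3
12 = 12·1 + 0, so a_7 = 12

[4; 2, 2, 1, 2, 5, 3, 12]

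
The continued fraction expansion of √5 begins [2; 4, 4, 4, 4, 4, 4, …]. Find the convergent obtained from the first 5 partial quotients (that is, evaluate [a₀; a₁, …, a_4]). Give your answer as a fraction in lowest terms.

Compute successive convergents:
a_0 = 2: 2/1
a_1 = 4: 9/4
a_2 = 4: 38/17
a_3 = 4: 161/72
a_4 = 4: 682/305

682/305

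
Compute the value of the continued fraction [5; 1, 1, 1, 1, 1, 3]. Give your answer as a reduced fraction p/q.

163/29

Start with 3.
1 + 1/(3/1) = 1 + 1/3 = 4/3
1 + 1/(4/3) = 1 + 3/4 = 7/4
1 + 1/(7/4) = 1 + 4/7 = 11/7
1 + 1/(11/7) = 1 + 7/11 = 18/11
1 + 1/(18/11) = 1 + 11/18 = 29/18
5 + 1/(29/18) = 5 + 18/29 = 163/29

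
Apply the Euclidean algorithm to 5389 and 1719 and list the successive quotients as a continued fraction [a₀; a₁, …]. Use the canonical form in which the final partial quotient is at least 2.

[3; 7, 2, 2, 3, 1, 4, 2]

5389 = 3·1719 + 232, so a_0 = 3
1719 = 7·232 + 95, so a_1 = 7
232 = 2·95 + 42, so a_2 = 2
95 = 2·42 + 11, so a_3 = 2
42 = 3·11 + 9, so a_4 = 3
11 = 1·9 + 2, so a_5 = 1
9 = 4·2 + 1, so a_6 = 4
2 = 2·1 + 0, so a_7 = 2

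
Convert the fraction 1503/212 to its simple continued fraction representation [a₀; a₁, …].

[7; 11, 6, 3]

Apply division with remainder until the remainder is 0:
⌊1503/212⌋ = 7, remainder 19
⌊212/19⌋ = 11, remainder 3
⌊19/3⌋ = 6, remainder 1
⌊3/1⌋ = 3, remainder 0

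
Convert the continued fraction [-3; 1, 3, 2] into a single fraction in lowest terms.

a_0 = -3: -3/1
a_1 = 1: -2/1
a_2 = 3: -9/4
a_3 = 2: -20/9

-20/9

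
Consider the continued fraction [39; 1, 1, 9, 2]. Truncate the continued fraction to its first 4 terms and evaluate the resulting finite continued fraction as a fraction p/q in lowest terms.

a_0 = 39: 39/1
a_1 = 1: 40/1
a_2 = 1: 79/2
a_3 = 9: 751/19

751/19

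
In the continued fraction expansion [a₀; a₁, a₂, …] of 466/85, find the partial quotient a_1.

Run the Euclidean algorithm, recording each quotient:
⌊466/85⌋ = 5, remainder 41
⌊85/41⌋ = 2, remainder 3

2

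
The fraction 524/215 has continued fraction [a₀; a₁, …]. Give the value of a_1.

⌊524/215⌋ = 2, remainder 94
⌊215/94⌋ = 2, remainder 27

2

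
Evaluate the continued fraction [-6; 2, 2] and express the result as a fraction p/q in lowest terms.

-28/5

Start with 2.
2 + 1/(2/1) = 2 + 1/2 = 5/2
-6 + 1/(5/2) = -6 + 2/5 = -28/5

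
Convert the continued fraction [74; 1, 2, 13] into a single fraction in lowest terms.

Use the convergent recurrence hₖ = aₖ·hₖ₋₁ + hₖ₋₂ (and likewise for the denominators kₖ):
a_0 = 74: 74/1
a_1 = 1: 75/1
a_2 = 2: 224/3
a_3 = 13: 2987/40

2987/40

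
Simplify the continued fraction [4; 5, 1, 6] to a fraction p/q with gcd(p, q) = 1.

Start with 6.
1 + 1/(6/1) = 1 + 1/6 = 7/6
5 + 1/(7/6) = 5 + 6/7 = 41/7
4 + 1/(41/7) = 4 + 7/41 = 171/41

171/41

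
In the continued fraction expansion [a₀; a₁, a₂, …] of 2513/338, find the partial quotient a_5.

14

Run the Euclidean algorithm, recording each quotient:
2513 = 7·338 + 147, so a_0 = 7
338 = 2·147 + 44, so a_1 = 2
147 = 3·44 + 15, so a_2 = 3
44 = 2·15 + 14, so a_3 = 2
15 = 1·14 + 1, so a_4 = 1
14 = 14·1 + 0, so a_5 = 14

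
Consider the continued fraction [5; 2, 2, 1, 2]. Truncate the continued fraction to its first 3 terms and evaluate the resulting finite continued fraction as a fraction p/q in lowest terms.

27/5

Collapse the nested fraction from the inside out:
Start with 2.
2 + 1/(2/1) = 2 + 1/2 = 5/2
5 + 1/(5/2) = 5 + 2/5 = 27/5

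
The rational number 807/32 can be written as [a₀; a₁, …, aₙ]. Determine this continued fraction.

807 = 25·32 + 7, so a_0 = 25
32 = 4·7 + 4, so a_1 = 4
7 = 1·4 + 3, so a_2 = 1
4 = 1·3 + 1, so a_3 = 1
3 = 3·1 + 0, so a_4 = 3

[25; 4, 1, 1, 3]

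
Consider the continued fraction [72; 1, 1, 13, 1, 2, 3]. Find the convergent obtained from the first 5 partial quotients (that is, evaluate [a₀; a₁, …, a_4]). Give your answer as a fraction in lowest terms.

Use the convergent recurrence hₖ = aₖ·hₖ₋₁ + hₖ₋₂ (and likewise for the denominators kₖ):
a_0 = 72: 72/1
a_1 = 1: 73/1
a_2 = 1: 145/2
a_3 = 13: 1958/27
a_4 = 1: 2103/29

2103/29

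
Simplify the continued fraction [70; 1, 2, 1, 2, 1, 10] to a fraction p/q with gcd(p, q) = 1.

11388/161

Compute successive convergents:
a_0 = 70: 70/1
a_1 = 1: 71/1
a_2 = 2: 212/3
a_3 = 1: 283/4
a_4 = 2: 778/11
a_5 = 1: 1061/15
a_6 = 10: 11388/161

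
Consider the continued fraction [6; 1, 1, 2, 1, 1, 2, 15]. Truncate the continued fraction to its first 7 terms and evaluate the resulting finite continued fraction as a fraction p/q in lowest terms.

a_0 = 6: 6/1
a_1 = 1: 7/1
a_2 = 1: 13/2
a_3 = 2: 33/5
a_4 = 1: 46/7
a_5 = 1: 79/12
a_6 = 2: 204/31

204/31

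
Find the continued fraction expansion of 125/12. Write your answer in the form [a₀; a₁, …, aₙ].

[10; 2, 2, 2]

Apply division with remainder until the remainder is 0:
⌊125/12⌋ = 10, remainder 5
⌊12/5⌋ = 2, remainder 2
⌊5/2⌋ = 2, remainder 1
⌊2/1⌋ = 2, remainder 0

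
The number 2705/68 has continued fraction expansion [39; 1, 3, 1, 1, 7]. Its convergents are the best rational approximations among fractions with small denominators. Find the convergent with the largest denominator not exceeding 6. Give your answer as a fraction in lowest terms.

199/5

a_0 = 39: 39/1  (≤ bound)
a_1 = 1: 40/1  (≤ bound)
a_2 = 3: 159/4  (≤ bound)
a_3 = 1: 199/5  (≤ bound)
a_4 = 1: 358/9  (> 6, stop)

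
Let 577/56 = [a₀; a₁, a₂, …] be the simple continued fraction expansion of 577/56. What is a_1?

⌊577/56⌋ = 10, remainder 17
⌊56/17⌋ = 3, remainder 5

3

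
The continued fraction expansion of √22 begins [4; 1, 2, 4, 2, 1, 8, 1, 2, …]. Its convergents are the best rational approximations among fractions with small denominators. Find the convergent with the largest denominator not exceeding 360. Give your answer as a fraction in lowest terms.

a_0 = 4: 4/1  (≤ bound)
a_1 = 1: 5/1  (≤ bound)
a_2 = 2: 14/3  (≤ bound)
a_3 = 4: 61/13  (≤ bound)
a_4 = 2: 136/29  (≤ bound)
a_5 = 1: 197/42  (≤ bound)
a_6 = 8: 1712/365  (> 360, stop)

197/42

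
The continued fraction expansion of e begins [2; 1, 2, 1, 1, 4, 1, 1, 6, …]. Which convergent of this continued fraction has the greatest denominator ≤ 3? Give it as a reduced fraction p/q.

8/3

List convergents until the denominator exceeds the bound:
a_0 = 2: 2/1  (≤ bound)
a_1 = 1: 3/1  (≤ bound)
a_2 = 2: 8/3  (≤ bound)
a_3 = 1: 11/4  (> 3, stop)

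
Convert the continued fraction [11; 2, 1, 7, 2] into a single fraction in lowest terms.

Work from the innermost term outward:
Start with 2.
7 + 1/(2/1) = 7 + 1/2 = 15/2
1 + 1/(15/2) = 1 + 2/15 = 17/15
2 + 1/(17/15) = 2 + 15/17 = 49/17
11 + 1/(49/17) = 11 + 17/49 = 556/49

556/49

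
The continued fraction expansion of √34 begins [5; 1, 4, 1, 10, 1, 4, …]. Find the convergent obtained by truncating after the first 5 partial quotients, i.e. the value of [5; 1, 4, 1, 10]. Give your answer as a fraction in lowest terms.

379/65

a_0 = 5: 5/1
a_1 = 1: 6/1
a_2 = 4: 29/5
a_3 = 1: 35/6
a_4 = 10: 379/65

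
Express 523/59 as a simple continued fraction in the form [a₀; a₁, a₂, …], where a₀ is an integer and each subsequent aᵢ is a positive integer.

[8; 1, 6, 2, 1, 2]

Run the Euclidean algorithm, recording each quotient:
⌊523/59⌋ = 8, remainder 51
⌊59/51⌋ = 1, remainder 8
⌊51/8⌋ = 6, remainder 3
⌊8/3⌋ = 2, remainder 2
⌊3/2⌋ = 1, remainder 1
⌊2/1⌋ = 2, remainder 0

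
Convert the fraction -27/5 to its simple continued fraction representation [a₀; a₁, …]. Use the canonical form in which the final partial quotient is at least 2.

[-6; 1, 1, 2]

-27 = -6·5 + 3, so a_0 = -6
5 = 1·3 + 2, so a_1 = 1
3 = 1·2 + 1, so a_2 = 1
2 = 2·1 + 0, so a_3 = 2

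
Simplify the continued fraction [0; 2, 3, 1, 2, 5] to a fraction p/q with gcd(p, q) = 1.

a_0 = 0: 0/1
a_1 = 2: 1/2
a_2 = 3: 3/7
a_3 = 1: 4/9
a_4 = 2: 11/25
a_5 = 5: 59/134

59/134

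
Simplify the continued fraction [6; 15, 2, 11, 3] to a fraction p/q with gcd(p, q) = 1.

Use the convergent recurrence hₖ = aₖ·hₖ₋₁ + hₖ₋₂ (and likewise for the denominators kₖ):
a_0 = 6: 6/1
a_1 = 15: 91/15
a_2 = 2: 188/31
a_3 = 11: 2159/356
a_4 = 3: 6665/1099

6665/1099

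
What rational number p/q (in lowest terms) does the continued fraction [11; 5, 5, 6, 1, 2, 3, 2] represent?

a_0 = 11: 11/1
a_1 = 5: 56/5
a_2 = 5: 291/26
a_3 = 6: 1802/161
a_4 = 1: 2093/187
a_5 = 2: 5988/535
a_6 = 3: 20057/1792
a_7 = 2: 46102/4119

46102/4119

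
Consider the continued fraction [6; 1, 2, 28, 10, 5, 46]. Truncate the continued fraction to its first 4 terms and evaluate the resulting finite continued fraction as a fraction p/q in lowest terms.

567/85

Start with 28.
2 + 1/(28/1) = 2 + 1/28 = 57/28
1 + 1/(57/28) = 1 + 28/57 = 85/57
6 + 1/(85/57) = 6 + 57/85 = 567/85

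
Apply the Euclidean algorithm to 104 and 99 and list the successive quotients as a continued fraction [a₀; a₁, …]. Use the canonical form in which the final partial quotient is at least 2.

⌊104/99⌋ = 1, remainder 5
⌊99/5⌋ = 19, remainder 4
⌊5/4⌋ = 1, remainder 1
⌊4/1⌋ = 4, remainder 0

[1; 19, 1, 4]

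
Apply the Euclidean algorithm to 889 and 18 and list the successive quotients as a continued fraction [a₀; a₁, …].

889 = 49·18 + 7, so a_0 = 49
18 = 2·7 + 4, so a_1 = 2
7 = 1·4 + 3, so a_2 = 1
4 = 1·3 + 1, so a_3 = 1
3 = 3·1 + 0, so a_4 = 3

[49; 2, 1, 1, 3]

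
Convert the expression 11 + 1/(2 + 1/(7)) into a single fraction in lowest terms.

Start with 7.
2 + 1/(7/1) = 2 + 1/7 = 15/7
11 + 1/(15/7) = 11 + 7/15 = 172/15

172/15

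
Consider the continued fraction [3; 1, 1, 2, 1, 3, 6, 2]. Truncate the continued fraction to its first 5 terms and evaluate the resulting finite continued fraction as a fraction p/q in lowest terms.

25/7

Use the convergent recurrence hₖ = aₖ·hₖ₋₁ + hₖ₋₂ (and likewise for the denominators kₖ):
a_0 = 3: 3/1
a_1 = 1: 4/1
a_2 = 1: 7/2
a_3 = 2: 18/5
a_4 = 1: 25/7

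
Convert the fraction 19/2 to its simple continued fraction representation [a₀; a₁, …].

19 ÷ 2 → quotient 9, remainder 1
2 ÷ 1 → quotient 2, remainder 0

[9; 2]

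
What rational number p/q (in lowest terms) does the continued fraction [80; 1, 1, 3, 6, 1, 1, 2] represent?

19417/241

Start with 2.
1 + 1/(2/1) = 1 + 1/2 = 3/2
1 + 1/(3/2) = 1 + 2/3 = 5/3
6 + 1/(5/3) = 6 + 3/5 = 33/5
3 + 1/(33/5) = 3 + 5/33 = 104/33
1 + 1/(104/33) = 1 + 33/104 = 137/104
1 + 1/(137/104) = 1 + 104/137 = 241/137
80 + 1/(241/137) = 80 + 137/241 = 19417/241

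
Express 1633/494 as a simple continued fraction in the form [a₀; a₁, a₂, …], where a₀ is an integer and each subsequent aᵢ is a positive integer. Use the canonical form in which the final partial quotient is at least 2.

⌊1633/494⌋ = 3, remainder 151
⌊494/151⌋ = 3, remainder 41
⌊151/41⌋ = 3, remainder 28
⌊41/28⌋ = 1, remainder 13
⌊28/13⌋ = 2, remainder 2
⌊13/2⌋ = 6, remainder 1
⌊2/1⌋ = 2, remainder 0

[3; 3, 3, 1, 2, 6, 2]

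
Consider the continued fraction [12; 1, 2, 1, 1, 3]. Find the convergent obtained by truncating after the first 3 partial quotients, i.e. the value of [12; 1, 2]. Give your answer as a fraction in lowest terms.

38/3

Collapse the nested fraction from the inside out:
Start with 2.
1 + 1/(2/1) = 1 + 1/2 = 3/2
12 + 1/(3/2) = 12 + 2/3 = 38/3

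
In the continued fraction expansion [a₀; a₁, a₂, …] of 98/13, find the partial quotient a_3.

Run the Euclidean algorithm, recording each quotient:
⌊98/13⌋ = 7, remainder 7
⌊13/7⌋ = 1, remainder 6
⌊7/6⌋ = 1, remainder 1
⌊6/1⌋ = 6, remainder 0

6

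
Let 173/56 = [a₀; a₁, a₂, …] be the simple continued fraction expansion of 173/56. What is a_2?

173 ÷ 56 → quotient 3, remainder 5
56 ÷ 5 → quotient 11, remainder 1
5 ÷ 1 → quotient 5, remainder 0

5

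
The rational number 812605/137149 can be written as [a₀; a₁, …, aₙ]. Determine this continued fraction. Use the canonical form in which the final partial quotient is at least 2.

[5; 1, 12, 3, 30, 56, 2]

Apply division with remainder until the remainder is 0:
⌊812605/137149⌋ = 5, remainder 126860
⌊137149/126860⌋ = 1, remainder 10289
⌊126860/10289⌋ = 12, remainder 3392
⌊10289/3392⌋ = 3, remainder 113
⌊3392/113⌋ = 30, remainder 2
⌊113/2⌋ = 56, remainder 1
⌊2/1⌋ = 2, remainder 0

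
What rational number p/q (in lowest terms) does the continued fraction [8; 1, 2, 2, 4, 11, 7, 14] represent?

Start with 14.
7 + 1/(14/1) = 7 + 1/14 = 99/14
11 + 1/(99/14) = 11 + 14/99 = 1103/99
4 + 1/(1103/99) = 4 + 99/1103 = 4511/1103
2 + 1/(4511/1103) = 2 + 1103/4511 = 10125/4511
2 + 1/(10125/4511) = 2 + 4511/10125 = 24761/10125
1 + 1/(24761/10125) = 1 + 10125/24761 = 34886/24761
8 + 1/(34886/24761) = 8 + 24761/34886 = 303849/34886

303849/34886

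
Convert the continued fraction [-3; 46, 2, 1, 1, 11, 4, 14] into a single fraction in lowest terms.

-466529/156635

Start with 14.
4 + 1/(14/1) = 4 + 1/14 = 57/14
11 + 1/(57/14) = 11 + 14/57 = 641/57
1 + 1/(641/57) = 1 + 57/641 = 698/641
1 + 1/(698/641) = 1 + 641/698 = 1339/698
2 + 1/(1339/698) = 2 + 698/1339 = 3376/1339
46 + 1/(3376/1339) = 46 + 1339/3376 = 156635/3376
-3 + 1/(156635/3376) = -3 + 3376/156635 = -466529/156635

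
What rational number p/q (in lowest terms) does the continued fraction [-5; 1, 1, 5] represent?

-49/11

Start with 5.
1 + 1/(5/1) = 1 + 1/5 = 6/5
1 + 1/(6/5) = 1 + 5/6 = 11/6
-5 + 1/(11/6) = -5 + 6/11 = -49/11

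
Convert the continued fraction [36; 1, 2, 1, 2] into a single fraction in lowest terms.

Starting at the tail and folding back:
Start with 2.
1 + 1/(2/1) = 1 + 1/2 = 3/2
2 + 1/(3/2) = 2 + 2/3 = 8/3
1 + 1/(8/3) = 1 + 3/8 = 11/8
36 + 1/(11/8) = 36 + 8/11 = 404/11

404/11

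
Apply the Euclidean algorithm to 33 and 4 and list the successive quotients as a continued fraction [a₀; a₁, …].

Apply division with remainder until the remainder is 0:
33 ÷ 4 → quotient 8, remainder 1
4 ÷ 1 → quotient 4, remainder 0

[8; 4]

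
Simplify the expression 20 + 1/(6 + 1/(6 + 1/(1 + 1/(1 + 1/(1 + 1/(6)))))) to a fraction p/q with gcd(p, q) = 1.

a_0 = 20: 20/1
a_1 = 6: 121/6
a_2 = 6: 746/37
a_3 = 1: 867/43
a_4 = 1: 1613/80
a_5 = 1: 2480/123
a_6 = 6: 16493/818

16493/818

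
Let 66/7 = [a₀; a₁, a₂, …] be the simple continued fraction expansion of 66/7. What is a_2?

66 ÷ 7 → quotient 9, remainder 3
7 ÷ 3 → quotient 2, remainder 1
3 ÷ 1 → quotient 3, remainder 0

3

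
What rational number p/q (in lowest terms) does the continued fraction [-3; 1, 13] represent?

-29/14

a_0 = -3: -3/1
a_1 = 1: -2/1
a_2 = 13: -29/14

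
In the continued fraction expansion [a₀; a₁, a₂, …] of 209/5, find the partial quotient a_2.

209 ÷ 5 → quotient 41, remainder 4
5 ÷ 4 → quotient 1, remainder 1
4 ÷ 1 → quotient 4, remainder 0

4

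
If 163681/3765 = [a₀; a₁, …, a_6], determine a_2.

Apply division with remainder until the remainder is 0:
⌊163681/3765⌋ = 43, remainder 1786
⌊3765/1786⌋ = 2, remainder 193
⌊1786/193⌋ = 9, remainder 49

9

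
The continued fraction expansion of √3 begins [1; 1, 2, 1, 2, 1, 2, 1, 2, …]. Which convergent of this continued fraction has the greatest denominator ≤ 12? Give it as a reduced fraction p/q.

19/11

List convergents until the denominator exceeds the bound:
a_0 = 1: 1/1  (≤ bound)
a_1 = 1: 2/1  (≤ bound)
a_2 = 2: 5/3  (≤ bound)
a_3 = 1: 7/4  (≤ bound)
a_4 = 2: 19/11  (≤ bound)
a_5 = 1: 26/15  (> 12, stop)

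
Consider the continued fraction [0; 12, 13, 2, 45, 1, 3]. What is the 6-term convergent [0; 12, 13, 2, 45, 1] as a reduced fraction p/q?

1255/15153

Start with 1.
45 + 1/(1/1) = 45 + 1/1 = 46/1
2 + 1/(46/1) = 2 + 1/46 = 93/46
13 + 1/(93/46) = 13 + 46/93 = 1255/93
12 + 1/(1255/93) = 12 + 93/1255 = 15153/1255
0 + 1/(15153/1255) = 0 + 1255/15153 = 1255/15153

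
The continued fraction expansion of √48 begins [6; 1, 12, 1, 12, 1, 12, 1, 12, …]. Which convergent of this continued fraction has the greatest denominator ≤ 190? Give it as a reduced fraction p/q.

a_0 = 6: 6/1  (≤ bound)
a_1 = 1: 7/1  (≤ bound)
a_2 = 12: 90/13  (≤ bound)
a_3 = 1: 97/14  (≤ bound)
a_4 = 12: 1254/181  (≤ bound)
a_5 = 1: 1351/195  (> 190, stop)

1254/181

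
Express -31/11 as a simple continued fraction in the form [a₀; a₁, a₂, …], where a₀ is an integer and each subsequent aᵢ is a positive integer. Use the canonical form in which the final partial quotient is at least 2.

-31 ÷ 11 → quotient -3, remainder 2
11 ÷ 2 → quotient 5, remainder 1
2 ÷ 1 → quotient 2, remainder 0

[-3; 5, 2]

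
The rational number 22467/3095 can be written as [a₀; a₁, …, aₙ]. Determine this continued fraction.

[7; 3, 1, 6, 10, 3, 1, 2]

Repeatedly divide and take the remainder:
22467 ÷ 3095 → quotient 7, remainder 802
3095 ÷ 802 → quotient 3, remainder 689
802 ÷ 689 → quotient 1, remainder 113
689 ÷ 113 → quotient 6, remainder 11
113 ÷ 11 → quotient 10, remainder 3
11 ÷ 3 → quotient 3, remainder 2
3 ÷ 2 → quotient 1, remainder 1
2 ÷ 1 → quotient 2, remainder 0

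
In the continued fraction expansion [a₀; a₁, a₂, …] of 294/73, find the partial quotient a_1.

36

294 = 4·73 + 2, so a_0 = 4
73 = 36·2 + 1, so a_1 = 36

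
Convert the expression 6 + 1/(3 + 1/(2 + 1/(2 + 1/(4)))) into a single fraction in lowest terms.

a_0 = 6: 6/1
a_1 = 3: 19/3
a_2 = 2: 44/7
a_3 = 2: 107/17
a_4 = 4: 472/75

472/75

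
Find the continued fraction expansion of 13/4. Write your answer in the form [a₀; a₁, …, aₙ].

Run the Euclidean algorithm, recording each quotient:
⌊13/4⌋ = 3, remainder 1
⌊4/1⌋ = 4, remainder 0

[3; 4]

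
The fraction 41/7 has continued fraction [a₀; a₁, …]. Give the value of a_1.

41 = 5·7 + 6, so a_0 = 5
7 = 1·6 + 1, so a_1 = 1

1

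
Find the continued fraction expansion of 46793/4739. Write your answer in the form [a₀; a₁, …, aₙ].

[9; 1, 6, 1, 15, 7, 2, 2]

46793 = 9·4739 + 4142, so a_0 = 9
4739 = 1·4142 + 597, so a_1 = 1
4142 = 6·597 + 560, so a_2 = 6
597 = 1·560 + 37, so a_3 = 1
560 = 15·37 + 5, so a_4 = 15
37 = 7·5 + 2, so a_5 = 7
5 = 2·2 + 1, so a_6 = 2
2 = 2·1 + 0, so a_7 = 2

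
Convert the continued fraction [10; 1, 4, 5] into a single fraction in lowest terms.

a_0 = 10: 10/1
a_1 = 1: 11/1
a_2 = 4: 54/5
a_3 = 5: 281/26

281/26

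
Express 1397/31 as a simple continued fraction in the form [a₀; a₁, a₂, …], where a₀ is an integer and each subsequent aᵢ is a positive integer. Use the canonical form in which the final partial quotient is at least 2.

Apply division with remainder until the remainder is 0:
1397 ÷ 31 → quotient 45, remainder 2
31 ÷ 2 → quotient 15, remainder 1
2 ÷ 1 → quotient 2, remainder 0

[45; 15, 2]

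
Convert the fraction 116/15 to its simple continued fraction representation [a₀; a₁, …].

[7; 1, 2, 1, 3]

Repeatedly divide and take the remainder:
⌊116/15⌋ = 7, remainder 11
⌊15/11⌋ = 1, remainder 4
⌊11/4⌋ = 2, remainder 3
⌊4/3⌋ = 1, remainder 1
⌊3/1⌋ = 3, remainder 0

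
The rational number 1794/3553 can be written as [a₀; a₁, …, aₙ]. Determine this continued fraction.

1794 = 0·3553 + 1794, so a_0 = 0
3553 = 1·1794 + 1759, so a_1 = 1
1794 = 1·1759 + 35, so a_2 = 1
1759 = 50·35 + 9, so a_3 = 50
35 = 3·9 + 8, so a_4 = 3
9 = 1·8 + 1, so a_5 = 1
8 = 8·1 + 0, so a_6 = 8

[0; 1, 1, 50, 3, 1, 8]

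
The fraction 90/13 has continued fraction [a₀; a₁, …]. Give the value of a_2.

Apply division with remainder until the remainder is 0:
90 = 6·13 + 12, so a_0 = 6
13 = 1·12 + 1, so a_1 = 1
12 = 12·1 + 0, so a_2 = 12

12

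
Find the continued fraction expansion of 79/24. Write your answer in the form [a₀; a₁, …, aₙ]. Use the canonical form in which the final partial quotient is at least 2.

Repeatedly divide and take the remainder:
79 ÷ 24 → quotient 3, remainder 7
24 ÷ 7 → quotient 3, remainder 3
7 ÷ 3 → quotient 2, remainder 1
3 ÷ 1 → quotient 3, remainder 0

[3; 3, 2, 3]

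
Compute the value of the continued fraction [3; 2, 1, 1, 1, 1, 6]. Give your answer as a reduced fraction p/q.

Start with 6.
1 + 1/(6/1) = 1 + 1/6 = 7/6
1 + 1/(7/6) = 1 + 6/7 = 13/7
1 + 1/(13/7) = 1 + 7/13 = 20/13
1 + 1/(20/13) = 1 + 13/20 = 33/20
2 + 1/(33/20) = 2 + 20/33 = 86/33
3 + 1/(86/33) = 3 + 33/86 = 291/86

291/86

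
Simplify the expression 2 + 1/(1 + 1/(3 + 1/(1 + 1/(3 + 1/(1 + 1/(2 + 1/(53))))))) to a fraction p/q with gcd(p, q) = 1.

9978/3575

Collapse the nested fraction from the inside out:
Start with 53.
2 + 1/(53/1) = 2 + 1/53 = 107/53
1 + 1/(107/53) = 1 + 53/107 = 160/107
3 + 1/(160/107) = 3 + 107/160 = 587/160
1 + 1/(587/160) = 1 + 160/587 = 747/587
3 + 1/(747/587) = 3 + 587/747 = 2828/747
1 + 1/(2828/747) = 1 + 747/2828 = 3575/2828
2 + 1/(3575/2828) = 2 + 2828/3575 = 9978/3575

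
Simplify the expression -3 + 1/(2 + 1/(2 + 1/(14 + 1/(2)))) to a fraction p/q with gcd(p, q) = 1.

-387/149

Start with 2.
14 + 1/(2/1) = 14 + 1/2 = 29/2
2 + 1/(29/2) = 2 + 2/29 = 60/29
2 + 1/(60/29) = 2 + 29/60 = 149/60
-3 + 1/(149/60) = -3 + 60/149 = -387/149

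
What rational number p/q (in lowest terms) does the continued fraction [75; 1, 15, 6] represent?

7366/97

Work from the innermost term outward:
Start with 6.
15 + 1/(6/1) = 15 + 1/6 = 91/6
1 + 1/(91/6) = 1 + 6/91 = 97/91
75 + 1/(97/91) = 75 + 91/97 = 7366/97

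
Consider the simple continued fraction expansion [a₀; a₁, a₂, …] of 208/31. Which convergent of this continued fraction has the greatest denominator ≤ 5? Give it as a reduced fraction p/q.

20/3

List convergents until the denominator exceeds the bound:
a_0 = 6: 6/1  (≤ bound)
a_1 = 1: 7/1  (≤ bound)
a_2 = 2: 20/3  (≤ bound)
a_3 = 2: 47/7  (> 5, stop)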